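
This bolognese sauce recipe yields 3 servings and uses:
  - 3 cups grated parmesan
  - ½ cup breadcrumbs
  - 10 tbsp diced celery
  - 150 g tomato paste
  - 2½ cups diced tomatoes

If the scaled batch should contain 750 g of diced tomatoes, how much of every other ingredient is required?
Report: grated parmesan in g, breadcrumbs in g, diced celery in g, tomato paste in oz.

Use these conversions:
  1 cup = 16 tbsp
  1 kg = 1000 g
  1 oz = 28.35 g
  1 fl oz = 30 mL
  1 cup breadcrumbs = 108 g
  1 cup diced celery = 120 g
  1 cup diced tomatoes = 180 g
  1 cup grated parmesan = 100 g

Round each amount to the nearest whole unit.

grated parmesan: 500 g; breadcrumbs: 90 g; diced celery: 125 g; tomato paste: 9 oz

The original recipe has 450 g of diced tomatoes, so the scaling factor is 750 ÷ 450 = 5/3.
grated parmesan: 3 cup × 5/3 × 100 g/cup = 500 g
breadcrumbs: 0.5 cup × 5/3 × 108 g/cup = 90 g
diced celery: 10 tbsp × 5/3 ÷ 16 tbsp/cup × 120 g/cup = 125 g
tomato paste: 150 g × 5/3 ÷ 28.35 g/oz ≈ 9 oz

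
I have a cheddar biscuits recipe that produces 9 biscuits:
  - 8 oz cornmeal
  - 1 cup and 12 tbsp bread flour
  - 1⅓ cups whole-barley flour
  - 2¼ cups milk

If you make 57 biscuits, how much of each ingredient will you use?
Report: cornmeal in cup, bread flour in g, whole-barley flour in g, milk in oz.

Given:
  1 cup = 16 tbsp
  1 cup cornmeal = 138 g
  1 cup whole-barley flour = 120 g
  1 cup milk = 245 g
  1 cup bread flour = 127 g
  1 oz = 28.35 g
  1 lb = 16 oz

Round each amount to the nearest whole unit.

cornmeal: 10 cup; bread flour: 1408 g; whole-barley flour: 1013 g; milk: 123 oz

Scaling factor: 57/9 = 19/3.
cornmeal: 8 oz × 19/3 × 28.35 g/oz ÷ 138 g/cup ≈ 10 cup
bread flour: (1 cup + 12 tbsp = 1.75 cup) × 19/3 × 127 g/cup ≈ 1408 g
whole-barley flour: 4/3 cup × 19/3 × 120 g/cup ≈ 1013 g
milk: 2.25 cup × 19/3 × 245 g/cup ÷ 28.35 g/oz ≈ 123 oz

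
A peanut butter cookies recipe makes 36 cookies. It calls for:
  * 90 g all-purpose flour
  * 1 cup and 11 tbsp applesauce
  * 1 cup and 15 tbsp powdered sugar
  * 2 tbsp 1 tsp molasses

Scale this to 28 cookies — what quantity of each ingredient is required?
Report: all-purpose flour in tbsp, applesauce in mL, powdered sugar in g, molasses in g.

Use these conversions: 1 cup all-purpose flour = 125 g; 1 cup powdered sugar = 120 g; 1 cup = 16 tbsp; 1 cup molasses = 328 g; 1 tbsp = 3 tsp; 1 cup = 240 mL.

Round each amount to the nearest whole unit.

all-purpose flour: 9 tbsp; applesauce: 315 mL; powdered sugar: 181 g; molasses: 37 g

Scaling factor: 28/36 = 7/9.
all-purpose flour: 90 g × 7/9 ÷ 125 g/cup × 16 tbsp/cup ≈ 9 tbsp
applesauce: (1 cup + 11 tbsp = 1.6875 cup) × 7/9 × 240 mL/cup = 315 mL
powdered sugar: (1 cup + 15 tbsp = 1.9375 cup) × 7/9 × 120 g/cup ≈ 181 g
molasses: (2 tbsp + 1 tsp = 7/3 tbsp) × 7/9 ÷ 16 tbsp/cup × 328 g/cup ≈ 37 g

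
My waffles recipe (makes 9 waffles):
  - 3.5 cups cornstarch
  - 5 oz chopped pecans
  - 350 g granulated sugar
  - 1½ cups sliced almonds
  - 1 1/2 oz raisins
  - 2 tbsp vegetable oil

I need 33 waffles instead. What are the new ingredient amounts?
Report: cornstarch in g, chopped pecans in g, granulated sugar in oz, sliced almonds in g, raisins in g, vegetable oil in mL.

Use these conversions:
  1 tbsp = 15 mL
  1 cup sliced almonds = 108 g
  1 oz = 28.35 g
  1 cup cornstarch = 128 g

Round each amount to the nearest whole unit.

Scaling factor: 33/9 = 11/3.
cornstarch: 3.5 cup × 11/3 × 128 g/cup ≈ 1643 g
chopped pecans: 5 oz × 11/3 × 28.35 g/oz ≈ 520 g
granulated sugar: 350 g × 11/3 ÷ 28.35 g/oz ≈ 45 oz
sliced almonds: 1.5 cup × 11/3 × 108 g/cup = 594 g
raisins: 1.5 oz × 11/3 × 28.35 g/oz ≈ 156 g
vegetable oil: 2 tbsp × 11/3 × 15 mL/tbsp = 110 mL

cornstarch: 1643 g; chopped pecans: 520 g; granulated sugar: 45 oz; sliced almonds: 594 g; raisins: 156 g; vegetable oil: 110 mL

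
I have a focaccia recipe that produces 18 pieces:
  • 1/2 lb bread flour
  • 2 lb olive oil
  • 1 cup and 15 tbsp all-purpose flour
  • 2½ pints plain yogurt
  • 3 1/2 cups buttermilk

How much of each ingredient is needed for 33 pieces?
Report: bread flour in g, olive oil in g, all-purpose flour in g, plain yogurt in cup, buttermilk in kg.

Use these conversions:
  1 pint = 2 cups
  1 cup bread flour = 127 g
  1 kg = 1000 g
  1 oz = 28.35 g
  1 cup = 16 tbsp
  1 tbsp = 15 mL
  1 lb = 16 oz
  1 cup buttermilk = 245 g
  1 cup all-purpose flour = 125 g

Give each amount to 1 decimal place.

bread flour: 415.8 g; olive oil: 1663.2 g; all-purpose flour: 444.0 g; plain yogurt: 9.2 cup; buttermilk: 1.6 kg

Scaling factor: 33/18 = 11/6.
bread flour: 0.5 lb × 11/6 × 16 oz/lb × 28.35 g/oz = 415.8 g
olive oil: 2 lb × 11/6 × 16 oz/lb × 28.35 g/oz = 1663.2 g
all-purpose flour: (1 cup + 15 tbsp = 1.9375 cup) × 11/6 × 125 g/cup ≈ 444.0 g
plain yogurt: 2.5 pint × 11/6 × 2 cup/pint ≈ 9.2 cup
buttermilk: 3.5 cup × 11/6 × 245 g/cup ÷ 1000 g/kg ≈ 1.6 kg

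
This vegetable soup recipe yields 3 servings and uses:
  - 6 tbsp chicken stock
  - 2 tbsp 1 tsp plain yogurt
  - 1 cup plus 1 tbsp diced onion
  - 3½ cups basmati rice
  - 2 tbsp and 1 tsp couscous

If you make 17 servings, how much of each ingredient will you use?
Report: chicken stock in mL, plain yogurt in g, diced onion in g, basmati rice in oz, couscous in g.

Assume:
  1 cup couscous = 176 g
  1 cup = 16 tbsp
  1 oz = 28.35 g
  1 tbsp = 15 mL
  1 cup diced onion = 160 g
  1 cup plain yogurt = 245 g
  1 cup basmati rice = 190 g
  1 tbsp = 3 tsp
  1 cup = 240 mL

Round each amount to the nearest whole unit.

chicken stock: 510 mL; plain yogurt: 202 g; diced onion: 963 g; basmati rice: 133 oz; couscous: 145 g

Scaling factor: 17/3.
chicken stock: 6 tbsp × 17/3 × 15 mL/tbsp = 510 mL
plain yogurt: (2 tbsp + 1 tsp = 7/3 tbsp) × 17/3 ÷ 16 tbsp/cup × 245 g/cup ≈ 202 g
diced onion: (1 cup + 1 tbsp = 1.0625 cup) × 17/3 × 160 g/cup ≈ 963 g
basmati rice: 3.5 cup × 17/3 × 190 g/cup ÷ 28.35 g/oz ≈ 133 oz
couscous: (2 tbsp + 1 tsp = 7/3 tbsp) × 17/3 ÷ 16 tbsp/cup × 176 g/cup ≈ 145 g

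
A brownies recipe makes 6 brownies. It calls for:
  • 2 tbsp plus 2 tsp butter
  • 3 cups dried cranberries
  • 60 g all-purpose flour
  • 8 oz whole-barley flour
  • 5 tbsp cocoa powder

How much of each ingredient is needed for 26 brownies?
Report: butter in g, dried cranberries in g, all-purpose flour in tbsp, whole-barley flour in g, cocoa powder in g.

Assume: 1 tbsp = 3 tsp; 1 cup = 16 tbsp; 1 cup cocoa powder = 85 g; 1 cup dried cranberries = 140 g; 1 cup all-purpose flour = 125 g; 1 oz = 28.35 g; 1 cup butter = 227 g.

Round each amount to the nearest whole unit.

butter: 164 g; dried cranberries: 1820 g; all-purpose flour: 33 tbsp; whole-barley flour: 983 g; cocoa powder: 115 g

Scaling factor: 26/6 = 13/3.
butter: (2 tbsp + 2 tsp = 8/3 tbsp) × 13/3 ÷ 16 tbsp/cup × 227 g/cup ≈ 164 g
dried cranberries: 3 cup × 13/3 × 140 g/cup = 1820 g
all-purpose flour: 60 g × 13/3 ÷ 125 g/cup × 16 tbsp/cup ≈ 33 tbsp
whole-barley flour: 8 oz × 13/3 × 28.35 g/oz ≈ 983 g
cocoa powder: 5 tbsp × 13/3 ÷ 16 tbsp/cup × 85 g/cup ≈ 115 g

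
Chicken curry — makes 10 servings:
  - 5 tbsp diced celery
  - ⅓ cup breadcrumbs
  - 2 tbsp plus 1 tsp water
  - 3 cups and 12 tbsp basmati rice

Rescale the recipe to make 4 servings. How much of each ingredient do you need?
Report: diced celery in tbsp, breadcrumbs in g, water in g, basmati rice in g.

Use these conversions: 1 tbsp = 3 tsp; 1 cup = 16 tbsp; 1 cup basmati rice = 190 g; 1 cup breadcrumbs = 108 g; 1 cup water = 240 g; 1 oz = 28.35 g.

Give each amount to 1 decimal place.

Scaling factor: 4/10 = 2/5 = 0.4.
diced celery: 5 tbsp × 2/5 = 2.0 tbsp
breadcrumbs: 1/3 cup × 2/5 × 108 g/cup = 14.4 g
water: (2 tbsp + 1 tsp = 7/3 tbsp) × 2/5 ÷ 16 tbsp/cup × 240 g/cup = 14.0 g
basmati rice: (3 cup + 12 tbsp = 3.75 cup) × 2/5 × 190 g/cup = 285.0 g

diced celery: 2.0 tbsp; breadcrumbs: 14.4 g; water: 14.0 g; basmati rice: 285.0 g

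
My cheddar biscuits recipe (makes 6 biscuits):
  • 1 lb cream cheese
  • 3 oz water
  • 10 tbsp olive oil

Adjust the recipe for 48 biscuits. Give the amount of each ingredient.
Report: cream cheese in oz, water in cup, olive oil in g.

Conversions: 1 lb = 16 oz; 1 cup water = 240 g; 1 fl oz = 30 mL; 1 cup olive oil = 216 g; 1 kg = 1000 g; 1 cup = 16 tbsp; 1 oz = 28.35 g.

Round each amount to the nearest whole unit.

Scaling factor: 48/6 = 8.
cream cheese: 1 lb × 8 × 16 oz/lb = 128 oz
water: 3 oz × 8 × 28.35 g/oz ÷ 240 g/cup ≈ 3 cup
olive oil: 10 tbsp × 8 ÷ 16 tbsp/cup × 216 g/cup = 1080 g

cream cheese: 128 oz; water: 3 cup; olive oil: 1080 g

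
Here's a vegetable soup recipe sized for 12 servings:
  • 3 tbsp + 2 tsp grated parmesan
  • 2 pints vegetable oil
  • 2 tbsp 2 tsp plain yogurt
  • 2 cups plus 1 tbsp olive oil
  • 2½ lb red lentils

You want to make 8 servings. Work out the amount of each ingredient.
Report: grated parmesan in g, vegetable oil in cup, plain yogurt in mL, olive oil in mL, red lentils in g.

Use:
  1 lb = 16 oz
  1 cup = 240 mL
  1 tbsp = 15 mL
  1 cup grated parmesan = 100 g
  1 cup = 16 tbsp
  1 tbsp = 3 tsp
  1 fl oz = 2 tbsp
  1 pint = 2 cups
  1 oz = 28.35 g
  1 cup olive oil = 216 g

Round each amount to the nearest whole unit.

Scaling factor: 8/12 = 2/3.
grated parmesan: (3 tbsp + 2 tsp = 11/3 tbsp) × 2/3 ÷ 16 tbsp/cup × 100 g/cup ≈ 15 g
vegetable oil: 2 pint × 2/3 × 2 cup/pint ≈ 3 cup
plain yogurt: (2 tbsp + 2 tsp = 8/3 tbsp) × 2/3 × 15 mL/tbsp ≈ 27 mL
olive oil: (2 cup + 1 tbsp = 2.0625 cup) × 2/3 × 240 mL/cup = 330 mL
red lentils: 2.5 lb × 2/3 × 16 oz/lb × 28.35 g/oz = 756 g

grated parmesan: 15 g; vegetable oil: 3 cup; plain yogurt: 27 mL; olive oil: 330 mL; red lentils: 756 g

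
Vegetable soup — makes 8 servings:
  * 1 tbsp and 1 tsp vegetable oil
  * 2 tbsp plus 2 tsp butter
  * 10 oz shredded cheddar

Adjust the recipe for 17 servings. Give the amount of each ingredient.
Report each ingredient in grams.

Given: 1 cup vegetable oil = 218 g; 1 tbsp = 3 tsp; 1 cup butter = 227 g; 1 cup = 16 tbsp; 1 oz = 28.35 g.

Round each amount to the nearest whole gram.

Scaling factor: 17/8 = 2.125.
vegetable oil: (1 tbsp + 1 tsp = 4/3 tbsp) × 17/8 ÷ 16 tbsp/cup × 218 g/cup ≈ 39 g
butter: (2 tbsp + 2 tsp = 8/3 tbsp) × 17/8 ÷ 16 tbsp/cup × 227 g/cup ≈ 80 g
shredded cheddar: 10 oz × 17/8 × 28.35 g/oz ≈ 602 g

vegetable oil: 39 g; butter: 80 g; shredded cheddar: 602 g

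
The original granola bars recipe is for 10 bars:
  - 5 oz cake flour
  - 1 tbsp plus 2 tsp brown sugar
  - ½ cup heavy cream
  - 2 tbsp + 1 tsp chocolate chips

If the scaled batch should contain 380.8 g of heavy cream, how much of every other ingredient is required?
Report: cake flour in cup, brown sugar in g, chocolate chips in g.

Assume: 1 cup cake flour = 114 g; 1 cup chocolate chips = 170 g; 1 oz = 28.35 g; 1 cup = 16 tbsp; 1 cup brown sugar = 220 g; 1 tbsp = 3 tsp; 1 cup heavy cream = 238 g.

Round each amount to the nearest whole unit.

cake flour: 4 cup; brown sugar: 73 g; chocolate chips: 79 g

The original recipe has 119 g of heavy cream, so the scaling factor is 380.8 ÷ 119 = 16/5 = 3.2.
cake flour: 5 oz × 16/5 × 28.35 g/oz ÷ 114 g/cup ≈ 4 cup
brown sugar: (1 tbsp + 2 tsp = 5/3 tbsp) × 16/5 ÷ 16 tbsp/cup × 220 g/cup ≈ 73 g
chocolate chips: (2 tbsp + 1 tsp = 7/3 tbsp) × 16/5 ÷ 16 tbsp/cup × 170 g/cup ≈ 79 g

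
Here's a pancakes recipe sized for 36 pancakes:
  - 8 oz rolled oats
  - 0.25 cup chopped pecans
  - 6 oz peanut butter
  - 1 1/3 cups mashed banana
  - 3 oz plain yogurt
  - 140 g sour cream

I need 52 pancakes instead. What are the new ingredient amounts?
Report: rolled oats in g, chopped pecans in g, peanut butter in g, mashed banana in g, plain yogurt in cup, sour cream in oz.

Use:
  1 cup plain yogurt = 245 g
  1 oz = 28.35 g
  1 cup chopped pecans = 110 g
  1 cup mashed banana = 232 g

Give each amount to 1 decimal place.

rolled oats: 327.6 g; chopped pecans: 39.7 g; peanut butter: 245.7 g; mashed banana: 446.8 g; plain yogurt: 0.5 cup; sour cream: 7.1 oz

Scaling factor: 52/36 = 13/9.
rolled oats: 8 oz × 13/9 × 28.35 g/oz = 327.6 g
chopped pecans: 0.25 cup × 13/9 × 110 g/cup ≈ 39.7 g
peanut butter: 6 oz × 13/9 × 28.35 g/oz = 245.7 g
mashed banana: 4/3 cup × 13/9 × 232 g/cup ≈ 446.8 g
plain yogurt: 3 oz × 13/9 × 28.35 g/oz ÷ 245 g/cup ≈ 0.5 cup
sour cream: 140 g × 13/9 ÷ 28.35 g/oz ≈ 7.1 oz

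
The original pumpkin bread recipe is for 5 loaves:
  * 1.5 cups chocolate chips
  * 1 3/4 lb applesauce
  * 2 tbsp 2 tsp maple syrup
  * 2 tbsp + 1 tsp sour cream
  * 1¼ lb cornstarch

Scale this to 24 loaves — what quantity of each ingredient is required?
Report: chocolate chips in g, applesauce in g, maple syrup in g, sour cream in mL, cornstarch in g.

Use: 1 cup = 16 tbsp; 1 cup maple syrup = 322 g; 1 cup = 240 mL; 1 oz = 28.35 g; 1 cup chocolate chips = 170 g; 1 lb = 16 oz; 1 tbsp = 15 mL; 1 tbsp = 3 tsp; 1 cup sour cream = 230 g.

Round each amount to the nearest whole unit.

chocolate chips: 1224 g; applesauce: 3810 g; maple syrup: 258 g; sour cream: 168 mL; cornstarch: 2722 g

Scaling factor: 24/5 = 4.8.
chocolate chips: 1.5 cup × 24/5 × 170 g/cup = 1224 g
applesauce: 1.75 lb × 24/5 × 16 oz/lb × 28.35 g/oz ≈ 3810 g
maple syrup: (2 tbsp + 2 tsp = 8/3 tbsp) × 24/5 ÷ 16 tbsp/cup × 322 g/cup ≈ 258 g
sour cream: (2 tbsp + 1 tsp = 7/3 tbsp) × 24/5 × 15 mL/tbsp = 168 mL
cornstarch: 1.25 lb × 24/5 × 16 oz/lb × 28.35 g/oz ≈ 2722 g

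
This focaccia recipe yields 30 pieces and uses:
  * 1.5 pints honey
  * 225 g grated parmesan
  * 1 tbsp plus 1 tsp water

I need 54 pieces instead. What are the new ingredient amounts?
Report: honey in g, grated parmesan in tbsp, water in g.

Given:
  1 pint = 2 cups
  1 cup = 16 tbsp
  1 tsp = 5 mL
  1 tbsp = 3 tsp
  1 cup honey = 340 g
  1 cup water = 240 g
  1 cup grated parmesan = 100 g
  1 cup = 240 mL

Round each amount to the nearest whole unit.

Scaling factor: 54/30 = 9/5 = 1.8.
honey: 1.5 pint × 9/5 × 2 cup/pint × 340 g/cup = 1836 g
grated parmesan: 225 g × 9/5 ÷ 100 g/cup × 16 tbsp/cup ≈ 65 tbsp
water: (1 tbsp + 1 tsp = 4/3 tbsp) × 9/5 ÷ 16 tbsp/cup × 240 g/cup = 36 g

honey: 1836 g; grated parmesan: 65 tbsp; water: 36 g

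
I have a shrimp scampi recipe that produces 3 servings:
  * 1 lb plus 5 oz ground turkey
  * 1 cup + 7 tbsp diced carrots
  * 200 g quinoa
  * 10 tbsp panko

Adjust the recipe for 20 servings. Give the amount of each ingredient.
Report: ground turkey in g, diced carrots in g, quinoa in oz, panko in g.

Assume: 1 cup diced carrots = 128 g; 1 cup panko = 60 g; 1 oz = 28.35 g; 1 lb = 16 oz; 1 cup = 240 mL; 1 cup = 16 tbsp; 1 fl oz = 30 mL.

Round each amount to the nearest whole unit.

Scaling factor: 20/3.
ground turkey: (1 lb + 5 oz = 1.3125 lb) × 20/3 × 16 oz/lb × 28.35 g/oz = 3969 g
diced carrots: (1 cup + 7 tbsp = 1.4375 cup) × 20/3 × 128 g/cup ≈ 1227 g
quinoa: 200 g × 20/3 ÷ 28.35 g/oz ≈ 47 oz
panko: 10 tbsp × 20/3 ÷ 16 tbsp/cup × 60 g/cup = 250 g

ground turkey: 3969 g; diced carrots: 1227 g; quinoa: 47 oz; panko: 250 g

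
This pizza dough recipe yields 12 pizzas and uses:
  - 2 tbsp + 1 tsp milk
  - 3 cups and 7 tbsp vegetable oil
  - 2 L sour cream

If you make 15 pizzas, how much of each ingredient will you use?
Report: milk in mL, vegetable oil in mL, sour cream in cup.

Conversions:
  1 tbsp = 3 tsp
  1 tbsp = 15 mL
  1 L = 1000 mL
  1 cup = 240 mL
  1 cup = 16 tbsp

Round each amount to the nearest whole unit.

Scaling factor: 15/12 = 5/4 = 1.25.
milk: (2 tbsp + 1 tsp = 7/3 tbsp) × 5/4 × 15 mL/tbsp ≈ 44 mL
vegetable oil: (3 cup + 7 tbsp = 3.4375 cup) × 5/4 × 240 mL/cup ≈ 1031 mL
sour cream: 2 L × 5/4 × 1000 mL/L ÷ 240 mL/cup ≈ 10 cup

milk: 44 mL; vegetable oil: 1031 mL; sour cream: 10 cup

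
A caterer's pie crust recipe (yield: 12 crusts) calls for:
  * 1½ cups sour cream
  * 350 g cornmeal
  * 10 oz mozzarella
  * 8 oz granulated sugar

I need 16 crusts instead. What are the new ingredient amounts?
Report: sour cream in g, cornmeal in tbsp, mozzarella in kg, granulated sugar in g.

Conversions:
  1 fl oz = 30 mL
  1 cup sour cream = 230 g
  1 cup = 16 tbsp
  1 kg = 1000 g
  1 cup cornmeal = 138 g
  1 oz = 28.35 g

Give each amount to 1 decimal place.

Scaling factor: 16/12 = 4/3.
sour cream: 1.5 cup × 4/3 × 230 g/cup = 460.0 g
cornmeal: 350 g × 4/3 ÷ 138 g/cup × 16 tbsp/cup ≈ 54.1 tbsp
mozzarella: 10 oz × 4/3 × 28.35 g/oz ÷ 1000 g/kg ≈ 0.4 kg
granulated sugar: 8 oz × 4/3 × 28.35 g/oz = 302.4 g

sour cream: 460.0 g; cornmeal: 54.1 tbsp; mozzarella: 0.4 kg; granulated sugar: 302.4 g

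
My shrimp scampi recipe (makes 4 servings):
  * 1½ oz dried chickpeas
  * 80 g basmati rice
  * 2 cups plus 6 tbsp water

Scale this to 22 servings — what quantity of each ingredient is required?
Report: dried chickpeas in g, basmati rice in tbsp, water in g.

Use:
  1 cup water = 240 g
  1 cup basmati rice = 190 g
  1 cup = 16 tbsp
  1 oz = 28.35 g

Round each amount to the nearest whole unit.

Scaling factor: 22/4 = 11/2 = 5.5.
dried chickpeas: 1.5 oz × 11/2 × 28.35 g/oz ≈ 234 g
basmati rice: 80 g × 11/2 ÷ 190 g/cup × 16 tbsp/cup ≈ 37 tbsp
water: (2 cup + 6 tbsp = 2.375 cup) × 11/2 × 240 g/cup = 3135 g

dried chickpeas: 234 g; basmati rice: 37 tbsp; water: 3135 g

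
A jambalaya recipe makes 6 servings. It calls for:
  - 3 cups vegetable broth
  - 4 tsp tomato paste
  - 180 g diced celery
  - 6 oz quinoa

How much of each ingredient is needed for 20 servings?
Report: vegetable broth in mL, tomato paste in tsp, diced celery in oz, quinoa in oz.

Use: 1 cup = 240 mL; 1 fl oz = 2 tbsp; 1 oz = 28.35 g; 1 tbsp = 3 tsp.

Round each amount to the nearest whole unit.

Scaling factor: 20/6 = 10/3.
vegetable broth: 3 cup × 10/3 × 240 mL/cup = 2400 mL
tomato paste: 4 tsp × 10/3 ≈ 13 tsp
diced celery: 180 g × 10/3 ÷ 28.35 g/oz ≈ 21 oz
quinoa: 6 oz × 10/3 = 20 oz

vegetable broth: 2400 mL; tomato paste: 13 tsp; diced celery: 21 oz; quinoa: 20 oz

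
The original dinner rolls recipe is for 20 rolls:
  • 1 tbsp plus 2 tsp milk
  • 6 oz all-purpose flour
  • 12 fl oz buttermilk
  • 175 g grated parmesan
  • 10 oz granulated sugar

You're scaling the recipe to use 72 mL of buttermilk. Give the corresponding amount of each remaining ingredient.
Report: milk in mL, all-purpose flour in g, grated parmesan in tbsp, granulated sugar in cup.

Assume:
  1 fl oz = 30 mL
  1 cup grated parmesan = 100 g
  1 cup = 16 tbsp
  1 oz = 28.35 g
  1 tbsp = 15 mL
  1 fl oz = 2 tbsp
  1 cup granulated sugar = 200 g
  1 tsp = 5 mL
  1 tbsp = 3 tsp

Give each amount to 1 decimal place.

The original recipe has 360 mL of buttermilk, so the scaling factor is 72 ÷ 360 = 1/5 = 0.2.
milk: (1 tbsp + 2 tsp = 5/3 tbsp) × 1/5 × 15 mL/tbsp = 5.0 mL
all-purpose flour: 6 oz × 1/5 × 28.35 g/oz ≈ 34.0 g
grated parmesan: 175 g × 1/5 ÷ 100 g/cup × 16 tbsp/cup = 5.6 tbsp
granulated sugar: 10 oz × 1/5 × 28.35 g/oz ÷ 200 g/cup ≈ 0.3 cup

milk: 5.0 mL; all-purpose flour: 34.0 g; grated parmesan: 5.6 tbsp; granulated sugar: 0.3 cup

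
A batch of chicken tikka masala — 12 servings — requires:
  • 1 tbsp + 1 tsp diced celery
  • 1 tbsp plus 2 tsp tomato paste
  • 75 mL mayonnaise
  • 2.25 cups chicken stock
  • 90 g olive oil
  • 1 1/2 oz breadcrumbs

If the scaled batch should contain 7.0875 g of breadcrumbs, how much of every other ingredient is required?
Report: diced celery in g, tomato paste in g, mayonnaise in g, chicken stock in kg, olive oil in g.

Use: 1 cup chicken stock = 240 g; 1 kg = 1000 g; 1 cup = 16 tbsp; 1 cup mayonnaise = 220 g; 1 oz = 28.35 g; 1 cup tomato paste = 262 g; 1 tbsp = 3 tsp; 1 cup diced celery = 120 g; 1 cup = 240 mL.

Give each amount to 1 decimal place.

diced celery: 1.7 g; tomato paste: 4.5 g; mayonnaise: 11.5 g; chicken stock: 0.1 kg; olive oil: 15.0 g

The original recipe has 42.525 g of breadcrumbs, so the scaling factor is 7.0875 ÷ 42.525 = 1/6.
diced celery: (1 tbsp + 1 tsp = 4/3 tbsp) × 1/6 ÷ 16 tbsp/cup × 120 g/cup ≈ 1.7 g
tomato paste: (1 tbsp + 2 tsp = 5/3 tbsp) × 1/6 ÷ 16 tbsp/cup × 262 g/cup ≈ 4.5 g
mayonnaise: 75 mL × 1/6 ÷ 240 mL/cup × 220 g/cup ≈ 11.5 g
chicken stock: 2.25 cup × 1/6 × 240 g/cup ÷ 1000 g/kg ≈ 0.1 kg
olive oil: 90 g × 1/6 = 15.0 g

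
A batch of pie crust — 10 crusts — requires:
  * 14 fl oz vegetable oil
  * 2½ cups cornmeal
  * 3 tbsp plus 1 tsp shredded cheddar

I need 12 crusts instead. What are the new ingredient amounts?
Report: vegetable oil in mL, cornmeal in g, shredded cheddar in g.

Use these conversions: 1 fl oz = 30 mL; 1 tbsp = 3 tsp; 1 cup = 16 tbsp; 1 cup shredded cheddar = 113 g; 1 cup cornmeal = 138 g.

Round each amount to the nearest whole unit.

vegetable oil: 504 mL; cornmeal: 414 g; shredded cheddar: 28 g

Scaling factor: 12/10 = 6/5 = 1.2.
vegetable oil: 14 fl oz × 6/5 × 30 mL/fl oz = 504 mL
cornmeal: 2.5 cup × 6/5 × 138 g/cup = 414 g
shredded cheddar: (3 tbsp + 1 tsp = 10/3 tbsp) × 6/5 ÷ 16 tbsp/cup × 113 g/cup ≈ 28 g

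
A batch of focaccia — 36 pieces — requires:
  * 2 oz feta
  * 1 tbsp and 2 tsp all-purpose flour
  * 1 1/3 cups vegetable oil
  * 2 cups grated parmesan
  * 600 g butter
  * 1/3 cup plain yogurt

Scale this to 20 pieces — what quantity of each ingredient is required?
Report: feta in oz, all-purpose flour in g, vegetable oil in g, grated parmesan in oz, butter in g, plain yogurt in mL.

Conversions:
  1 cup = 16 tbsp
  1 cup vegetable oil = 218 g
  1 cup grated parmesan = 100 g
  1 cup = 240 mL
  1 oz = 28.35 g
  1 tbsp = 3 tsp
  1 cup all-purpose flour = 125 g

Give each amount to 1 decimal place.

Scaling factor: 20/36 = 5/9.
feta: 2 oz × 5/9 ≈ 1.1 oz
all-purpose flour: (1 tbsp + 2 tsp = 5/3 tbsp) × 5/9 ÷ 16 tbsp/cup × 125 g/cup ≈ 7.2 g
vegetable oil: 4/3 cup × 5/9 × 218 g/cup ≈ 161.5 g
grated parmesan: 2 cup × 5/9 × 100 g/cup ÷ 28.35 g/oz ≈ 3.9 oz
butter: 600 g × 5/9 ≈ 333.3 g
plain yogurt: 1/3 cup × 5/9 × 240 mL/cup ≈ 44.4 mL

feta: 1.1 oz; all-purpose flour: 7.2 g; vegetable oil: 161.5 g; grated parmesan: 3.9 oz; butter: 333.3 g; plain yogurt: 44.4 mL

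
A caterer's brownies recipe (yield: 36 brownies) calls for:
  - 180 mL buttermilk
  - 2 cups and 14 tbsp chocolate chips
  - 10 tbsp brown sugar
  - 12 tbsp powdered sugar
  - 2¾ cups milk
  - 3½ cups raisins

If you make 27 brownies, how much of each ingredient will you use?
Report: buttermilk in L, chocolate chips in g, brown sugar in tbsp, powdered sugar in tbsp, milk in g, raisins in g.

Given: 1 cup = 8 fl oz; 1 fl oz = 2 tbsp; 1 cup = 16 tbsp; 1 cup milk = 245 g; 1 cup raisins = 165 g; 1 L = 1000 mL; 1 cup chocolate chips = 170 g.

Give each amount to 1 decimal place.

Scaling factor: 27/36 = 3/4 = 0.75.
buttermilk: 180 mL × 3/4 ÷ 1000 mL/L ≈ 0.1 L
chocolate chips: (2 cup + 14 tbsp = 2.875 cup) × 3/4 × 170 g/cup ≈ 366.6 g
brown sugar: 10 tbsp × 3/4 = 7.5 tbsp
powdered sugar: 12 tbsp × 3/4 = 9.0 tbsp
milk: 2.75 cup × 3/4 × 245 g/cup ≈ 505.3 g
raisins: 3.5 cup × 3/4 × 165 g/cup ≈ 433.1 g

buttermilk: 0.1 L; chocolate chips: 366.6 g; brown sugar: 7.5 tbsp; powdered sugar: 9.0 tbsp; milk: 505.3 g; raisins: 433.1 g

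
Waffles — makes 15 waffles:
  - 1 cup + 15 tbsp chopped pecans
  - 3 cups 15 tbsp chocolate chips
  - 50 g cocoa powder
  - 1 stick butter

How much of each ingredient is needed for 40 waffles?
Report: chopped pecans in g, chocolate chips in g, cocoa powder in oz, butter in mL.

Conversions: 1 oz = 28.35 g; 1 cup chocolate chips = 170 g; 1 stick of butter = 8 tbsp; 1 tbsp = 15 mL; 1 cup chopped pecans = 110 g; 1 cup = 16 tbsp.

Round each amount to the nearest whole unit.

chopped pecans: 568 g; chocolate chips: 1785 g; cocoa powder: 5 oz; butter: 320 mL

Scaling factor: 40/15 = 8/3.
chopped pecans: (1 cup + 15 tbsp = 1.9375 cup) × 8/3 × 110 g/cup ≈ 568 g
chocolate chips: (3 cup + 15 tbsp = 3.9375 cup) × 8/3 × 170 g/cup = 1785 g
cocoa powder: 50 g × 8/3 ÷ 28.35 g/oz ≈ 5 oz
butter: 1 stick × 8/3 × 8 tbsp/stick × 15 mL/tbsp = 320 mL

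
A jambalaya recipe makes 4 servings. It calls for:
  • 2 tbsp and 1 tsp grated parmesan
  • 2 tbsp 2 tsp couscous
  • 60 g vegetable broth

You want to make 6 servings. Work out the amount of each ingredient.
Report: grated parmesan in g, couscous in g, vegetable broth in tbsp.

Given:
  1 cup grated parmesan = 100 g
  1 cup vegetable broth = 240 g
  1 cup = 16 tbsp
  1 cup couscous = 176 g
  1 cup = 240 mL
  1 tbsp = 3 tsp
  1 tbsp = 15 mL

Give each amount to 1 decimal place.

grated parmesan: 21.9 g; couscous: 44.0 g; vegetable broth: 6.0 tbsp

Scaling factor: 6/4 = 3/2 = 1.5.
grated parmesan: (2 tbsp + 1 tsp = 7/3 tbsp) × 3/2 ÷ 16 tbsp/cup × 100 g/cup ≈ 21.9 g
couscous: (2 tbsp + 2 tsp = 8/3 tbsp) × 3/2 ÷ 16 tbsp/cup × 176 g/cup = 44.0 g
vegetable broth: 60 g × 3/2 ÷ 240 g/cup × 16 tbsp/cup = 6.0 tbsp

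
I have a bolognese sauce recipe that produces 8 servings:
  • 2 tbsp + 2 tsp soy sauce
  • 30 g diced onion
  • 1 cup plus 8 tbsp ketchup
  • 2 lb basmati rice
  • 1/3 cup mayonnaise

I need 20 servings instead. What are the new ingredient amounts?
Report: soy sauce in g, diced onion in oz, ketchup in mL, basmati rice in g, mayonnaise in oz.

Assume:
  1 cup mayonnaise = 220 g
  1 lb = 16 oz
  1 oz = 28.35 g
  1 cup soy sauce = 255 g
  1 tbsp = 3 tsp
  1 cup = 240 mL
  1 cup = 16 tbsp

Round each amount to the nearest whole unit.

soy sauce: 106 g; diced onion: 3 oz; ketchup: 900 mL; basmati rice: 2268 g; mayonnaise: 6 oz

Scaling factor: 20/8 = 5/2 = 2.5.
soy sauce: (2 tbsp + 2 tsp = 8/3 tbsp) × 5/2 ÷ 16 tbsp/cup × 255 g/cup ≈ 106 g
diced onion: 30 g × 5/2 ÷ 28.35 g/oz ≈ 3 oz
ketchup: (1 cup + 8 tbsp = 1.5 cup) × 5/2 × 240 mL/cup = 900 mL
basmati rice: 2 lb × 5/2 × 16 oz/lb × 28.35 g/oz = 2268 g
mayonnaise: 1/3 cup × 5/2 × 220 g/cup ÷ 28.35 g/oz ≈ 6 oz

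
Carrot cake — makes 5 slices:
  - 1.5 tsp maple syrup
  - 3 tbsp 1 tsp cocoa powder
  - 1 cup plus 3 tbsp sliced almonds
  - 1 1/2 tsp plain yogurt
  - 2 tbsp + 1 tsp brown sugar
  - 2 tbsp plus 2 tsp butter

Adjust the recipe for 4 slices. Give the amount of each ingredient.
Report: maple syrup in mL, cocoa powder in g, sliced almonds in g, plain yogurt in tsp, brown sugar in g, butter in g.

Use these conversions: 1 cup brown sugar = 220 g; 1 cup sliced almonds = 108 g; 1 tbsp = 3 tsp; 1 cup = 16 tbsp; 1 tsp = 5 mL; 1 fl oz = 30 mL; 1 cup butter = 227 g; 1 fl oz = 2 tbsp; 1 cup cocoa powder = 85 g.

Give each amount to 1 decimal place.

maple syrup: 6.0 mL; cocoa powder: 14.2 g; sliced almonds: 102.6 g; plain yogurt: 1.2 tsp; brown sugar: 25.7 g; butter: 30.3 g

Scaling factor: 4/5 = 0.8.
maple syrup: 1.5 tsp × 4/5 × 5 mL/tsp = 6.0 mL
cocoa powder: (3 tbsp + 1 tsp = 10/3 tbsp) × 4/5 ÷ 16 tbsp/cup × 85 g/cup ≈ 14.2 g
sliced almonds: (1 cup + 3 tbsp = 1.1875 cup) × 4/5 × 108 g/cup = 102.6 g
plain yogurt: 1.5 tsp × 4/5 = 1.2 tsp
brown sugar: (2 tbsp + 1 tsp = 7/3 tbsp) × 4/5 ÷ 16 tbsp/cup × 220 g/cup ≈ 25.7 g
butter: (2 tbsp + 2 tsp = 8/3 tbsp) × 4/5 ÷ 16 tbsp/cup × 227 g/cup ≈ 30.3 g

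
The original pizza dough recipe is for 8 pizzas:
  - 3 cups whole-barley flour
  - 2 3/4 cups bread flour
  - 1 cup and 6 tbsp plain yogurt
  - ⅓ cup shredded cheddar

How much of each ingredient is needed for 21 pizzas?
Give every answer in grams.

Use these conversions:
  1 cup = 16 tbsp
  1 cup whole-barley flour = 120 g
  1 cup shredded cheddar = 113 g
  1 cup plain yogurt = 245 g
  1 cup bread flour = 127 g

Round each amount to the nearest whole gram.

Scaling factor: 21/8 = 2.625.
whole-barley flour: 3 cup × 21/8 × 120 g/cup = 945 g
bread flour: 2.75 cup × 21/8 × 127 g/cup ≈ 917 g
plain yogurt: (1 cup + 6 tbsp = 1.375 cup) × 21/8 × 245 g/cup ≈ 884 g
shredded cheddar: 1/3 cup × 21/8 × 113 g/cup ≈ 99 g

whole-barley flour: 945 g; bread flour: 917 g; plain yogurt: 884 g; shredded cheddar: 99 g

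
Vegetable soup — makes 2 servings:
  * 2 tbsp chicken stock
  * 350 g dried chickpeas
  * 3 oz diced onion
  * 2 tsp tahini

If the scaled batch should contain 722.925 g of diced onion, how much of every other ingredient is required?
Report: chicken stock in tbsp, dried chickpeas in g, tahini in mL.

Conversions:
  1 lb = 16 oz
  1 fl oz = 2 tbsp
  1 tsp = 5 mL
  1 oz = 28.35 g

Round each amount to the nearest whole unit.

chicken stock: 17 tbsp; dried chickpeas: 2975 g; tahini: 85 mL

The original recipe has 85.05 g of diced onion, so the scaling factor is 722.925 ÷ 85.05 = 17/2 = 8.5.
chicken stock: 2 tbsp × 17/2 = 17 tbsp
dried chickpeas: 350 g × 17/2 = 2975 g
tahini: 2 tsp × 17/2 × 5 mL/tsp = 85 mL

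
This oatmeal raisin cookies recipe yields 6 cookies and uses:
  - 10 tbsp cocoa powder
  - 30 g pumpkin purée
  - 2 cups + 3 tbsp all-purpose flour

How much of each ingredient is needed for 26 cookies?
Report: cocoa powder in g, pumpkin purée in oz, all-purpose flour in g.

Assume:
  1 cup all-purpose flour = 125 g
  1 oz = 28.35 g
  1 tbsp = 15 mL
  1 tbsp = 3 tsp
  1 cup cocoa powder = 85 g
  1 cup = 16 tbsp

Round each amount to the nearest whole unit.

Scaling factor: 26/6 = 13/3.
cocoa powder: 10 tbsp × 13/3 ÷ 16 tbsp/cup × 85 g/cup ≈ 230 g
pumpkin purée: 30 g × 13/3 ÷ 28.35 g/oz ≈ 5 oz
all-purpose flour: (2 cup + 3 tbsp = 2.1875 cup) × 13/3 × 125 g/cup ≈ 1185 g

cocoa powder: 230 g; pumpkin purée: 5 oz; all-purpose flour: 1185 g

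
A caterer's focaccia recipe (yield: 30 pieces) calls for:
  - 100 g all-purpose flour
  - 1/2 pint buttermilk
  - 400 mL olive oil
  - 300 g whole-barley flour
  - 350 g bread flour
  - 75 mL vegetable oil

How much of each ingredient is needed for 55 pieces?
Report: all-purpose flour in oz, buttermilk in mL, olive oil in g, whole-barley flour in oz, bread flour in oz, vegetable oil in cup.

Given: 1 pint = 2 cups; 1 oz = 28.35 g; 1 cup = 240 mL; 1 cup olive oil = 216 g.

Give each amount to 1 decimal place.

all-purpose flour: 6.5 oz; buttermilk: 440.0 mL; olive oil: 660.0 g; whole-barley flour: 19.4 oz; bread flour: 22.6 oz; vegetable oil: 0.6 cup

Scaling factor: 55/30 = 11/6.
all-purpose flour: 100 g × 11/6 ÷ 28.35 g/oz ≈ 6.5 oz
buttermilk: 0.5 pint × 11/6 × 2 cup/pint × 240 mL/cup = 440.0 mL
olive oil: 400 mL × 11/6 ÷ 240 mL/cup × 216 g/cup = 660.0 g
whole-barley flour: 300 g × 11/6 ÷ 28.35 g/oz ≈ 19.4 oz
bread flour: 350 g × 11/6 ÷ 28.35 g/oz ≈ 22.6 oz
vegetable oil: 75 mL × 11/6 ÷ 240 mL/cup ≈ 0.6 cup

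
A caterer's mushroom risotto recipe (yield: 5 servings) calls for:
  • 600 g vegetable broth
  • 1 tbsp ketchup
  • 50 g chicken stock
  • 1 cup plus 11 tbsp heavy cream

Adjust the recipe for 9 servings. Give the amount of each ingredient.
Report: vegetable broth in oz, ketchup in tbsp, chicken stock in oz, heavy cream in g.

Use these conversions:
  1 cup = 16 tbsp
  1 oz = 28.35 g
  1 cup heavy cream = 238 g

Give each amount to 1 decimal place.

Scaling factor: 9/5 = 1.8.
vegetable broth: 600 g × 9/5 ÷ 28.35 g/oz ≈ 38.1 oz
ketchup: 1 tbsp × 9/5 = 1.8 tbsp
chicken stock: 50 g × 9/5 ÷ 28.35 g/oz ≈ 3.2 oz
heavy cream: (1 cup + 11 tbsp = 1.6875 cup) × 9/5 × 238 g/cup ≈ 722.9 g

vegetable broth: 38.1 oz; ketchup: 1.8 tbsp; chicken stock: 3.2 oz; heavy cream: 722.9 g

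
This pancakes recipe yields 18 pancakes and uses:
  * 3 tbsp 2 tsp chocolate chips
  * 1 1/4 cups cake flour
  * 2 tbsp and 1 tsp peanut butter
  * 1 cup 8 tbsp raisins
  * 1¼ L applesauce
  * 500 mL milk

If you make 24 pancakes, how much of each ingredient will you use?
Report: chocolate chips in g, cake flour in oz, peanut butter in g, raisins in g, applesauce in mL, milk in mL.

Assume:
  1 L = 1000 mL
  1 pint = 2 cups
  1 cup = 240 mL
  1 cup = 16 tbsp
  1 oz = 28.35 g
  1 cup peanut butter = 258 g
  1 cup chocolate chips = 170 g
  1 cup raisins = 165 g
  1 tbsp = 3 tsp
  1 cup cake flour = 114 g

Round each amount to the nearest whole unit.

Scaling factor: 24/18 = 4/3.
chocolate chips: (3 tbsp + 2 tsp = 11/3 tbsp) × 4/3 ÷ 16 tbsp/cup × 170 g/cup ≈ 52 g
cake flour: 1.25 cup × 4/3 × 114 g/cup ÷ 28.35 g/oz ≈ 7 oz
peanut butter: (2 tbsp + 1 tsp = 7/3 tbsp) × 4/3 ÷ 16 tbsp/cup × 258 g/cup ≈ 50 g
raisins: (1 cup + 8 tbsp = 1.5 cup) × 4/3 × 165 g/cup = 330 g
applesauce: 1.25 L × 4/3 × 1000 mL/L ≈ 1667 mL
milk: 500 mL × 4/3 ≈ 667 mL

chocolate chips: 52 g; cake flour: 7 oz; peanut butter: 50 g; raisins: 330 g; applesauce: 1667 mL; milk: 667 mL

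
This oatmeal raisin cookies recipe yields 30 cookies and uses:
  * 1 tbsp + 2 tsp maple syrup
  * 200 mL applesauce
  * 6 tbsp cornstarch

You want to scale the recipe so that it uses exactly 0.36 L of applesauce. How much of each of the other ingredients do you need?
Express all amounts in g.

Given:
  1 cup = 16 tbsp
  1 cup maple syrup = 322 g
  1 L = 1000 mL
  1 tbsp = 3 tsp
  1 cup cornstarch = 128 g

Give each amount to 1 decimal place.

The original recipe has 0.2 L of applesauce, so the scaling factor is 0.36 ÷ 0.2 = 9/5 = 1.8.
maple syrup: (1 tbsp + 2 tsp = 5/3 tbsp) × 9/5 ÷ 16 tbsp/cup × 322 g/cup ≈ 60.4 g
cornstarch: 6 tbsp × 9/5 ÷ 16 tbsp/cup × 128 g/cup = 86.4 g

maple syrup: 60.4 g; cornstarch: 86.4 g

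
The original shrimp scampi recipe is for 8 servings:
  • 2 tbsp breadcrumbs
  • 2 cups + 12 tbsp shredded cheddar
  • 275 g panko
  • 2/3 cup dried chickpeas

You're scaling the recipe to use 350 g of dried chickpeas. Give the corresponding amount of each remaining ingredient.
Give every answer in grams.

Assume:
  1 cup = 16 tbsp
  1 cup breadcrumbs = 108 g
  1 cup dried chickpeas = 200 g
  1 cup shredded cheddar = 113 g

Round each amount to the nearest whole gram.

breadcrumbs: 35 g; shredded cheddar: 816 g; panko: 722 g

The original recipe has 400/3 g of dried chickpeas, so the scaling factor is 350 ÷ 400/3 = 21/8 = 2.625.
breadcrumbs: 2 tbsp × 21/8 ÷ 16 tbsp/cup × 108 g/cup ≈ 35 g
shredded cheddar: (2 cup + 12 tbsp = 2.75 cup) × 21/8 × 113 g/cup ≈ 816 g
panko: 275 g × 21/8 ≈ 722 g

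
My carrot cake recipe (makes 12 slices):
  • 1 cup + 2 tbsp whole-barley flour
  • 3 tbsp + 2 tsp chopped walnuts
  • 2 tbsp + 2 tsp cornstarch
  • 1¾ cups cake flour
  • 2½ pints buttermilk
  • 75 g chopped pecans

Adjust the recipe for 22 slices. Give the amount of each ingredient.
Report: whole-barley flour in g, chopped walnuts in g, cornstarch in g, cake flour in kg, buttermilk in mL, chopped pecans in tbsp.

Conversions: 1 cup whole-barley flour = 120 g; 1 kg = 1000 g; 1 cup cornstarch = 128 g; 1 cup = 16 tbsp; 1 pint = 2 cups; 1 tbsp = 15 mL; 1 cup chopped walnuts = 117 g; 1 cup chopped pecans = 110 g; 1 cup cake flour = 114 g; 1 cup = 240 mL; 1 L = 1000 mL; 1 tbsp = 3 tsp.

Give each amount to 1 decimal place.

Scaling factor: 22/12 = 11/6.
whole-barley flour: (1 cup + 2 tbsp = 1.125 cup) × 11/6 × 120 g/cup = 247.5 g
chopped walnuts: (3 tbsp + 2 tsp = 11/3 tbsp) × 11/6 ÷ 16 tbsp/cup × 117 g/cup ≈ 49.2 g
cornstarch: (2 tbsp + 2 tsp = 8/3 tbsp) × 11/6 ÷ 16 tbsp/cup × 128 g/cup ≈ 39.1 g
cake flour: 1.75 cup × 11/6 × 114 g/cup ÷ 1000 g/kg ≈ 0.4 kg
buttermilk: 2.5 pint × 11/6 × 2 cup/pint × 240 mL/cup = 2200.0 mL
chopped pecans: 75 g × 11/6 ÷ 110 g/cup × 16 tbsp/cup = 20.0 tbsp

whole-barley flour: 247.5 g; chopped walnuts: 49.2 g; cornstarch: 39.1 g; cake flour: 0.4 kg; buttermilk: 2200.0 mL; chopped pecans: 20.0 tbsp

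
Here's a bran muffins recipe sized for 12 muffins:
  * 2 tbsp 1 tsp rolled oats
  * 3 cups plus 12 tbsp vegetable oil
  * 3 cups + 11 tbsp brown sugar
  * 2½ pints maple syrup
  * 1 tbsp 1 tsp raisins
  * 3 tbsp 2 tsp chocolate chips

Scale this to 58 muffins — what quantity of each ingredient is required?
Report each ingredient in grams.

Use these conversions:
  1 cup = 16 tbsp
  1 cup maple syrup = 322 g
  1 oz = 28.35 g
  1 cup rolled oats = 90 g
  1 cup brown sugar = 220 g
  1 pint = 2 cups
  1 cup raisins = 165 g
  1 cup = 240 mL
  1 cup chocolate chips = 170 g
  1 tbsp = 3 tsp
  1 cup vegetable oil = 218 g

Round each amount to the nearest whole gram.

rolled oats: 63 g; vegetable oil: 3951 g; brown sugar: 3921 g; maple syrup: 7782 g; raisins: 66 g; chocolate chips: 188 g

Scaling factor: 58/12 = 29/6.
rolled oats: (2 tbsp + 1 tsp = 7/3 tbsp) × 29/6 ÷ 16 tbsp/cup × 90 g/cup ≈ 63 g
vegetable oil: (3 cup + 12 tbsp = 3.75 cup) × 29/6 × 218 g/cup ≈ 3951 g
brown sugar: (3 cup + 11 tbsp = 3.6875 cup) × 29/6 × 220 g/cup ≈ 3921 g
maple syrup: 2.5 pint × 29/6 × 2 cup/pint × 322 g/cup ≈ 7782 g
raisins: (1 tbsp + 1 tsp = 4/3 tbsp) × 29/6 ÷ 16 tbsp/cup × 165 g/cup ≈ 66 g
chocolate chips: (3 tbsp + 2 tsp = 11/3 tbsp) × 29/6 ÷ 16 tbsp/cup × 170 g/cup ≈ 188 g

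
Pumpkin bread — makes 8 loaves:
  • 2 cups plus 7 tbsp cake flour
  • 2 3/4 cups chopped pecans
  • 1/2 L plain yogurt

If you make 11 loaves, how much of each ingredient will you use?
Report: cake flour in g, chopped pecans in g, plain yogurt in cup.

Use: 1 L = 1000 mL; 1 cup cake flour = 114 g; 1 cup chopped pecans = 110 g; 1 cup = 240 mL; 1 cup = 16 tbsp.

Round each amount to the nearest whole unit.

Scaling factor: 11/8 = 1.375.
cake flour: (2 cup + 7 tbsp = 2.4375 cup) × 11/8 × 114 g/cup ≈ 382 g
chopped pecans: 2.75 cup × 11/8 × 110 g/cup ≈ 416 g
plain yogurt: 0.5 L × 11/8 × 1000 mL/L ÷ 240 mL/cup ≈ 3 cup

cake flour: 382 g; chopped pecans: 416 g; plain yogurt: 3 cup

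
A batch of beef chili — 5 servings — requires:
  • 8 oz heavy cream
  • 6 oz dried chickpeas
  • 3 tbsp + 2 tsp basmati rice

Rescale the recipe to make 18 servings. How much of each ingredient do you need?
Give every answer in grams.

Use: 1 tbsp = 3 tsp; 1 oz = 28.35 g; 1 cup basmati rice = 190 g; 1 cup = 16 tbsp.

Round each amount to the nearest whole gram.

heavy cream: 816 g; dried chickpeas: 612 g; basmati rice: 157 g

Scaling factor: 18/5 = 3.6.
heavy cream: 8 oz × 18/5 × 28.35 g/oz ≈ 816 g
dried chickpeas: 6 oz × 18/5 × 28.35 g/oz ≈ 612 g
basmati rice: (3 tbsp + 2 tsp = 11/3 tbsp) × 18/5 ÷ 16 tbsp/cup × 190 g/cup ≈ 157 g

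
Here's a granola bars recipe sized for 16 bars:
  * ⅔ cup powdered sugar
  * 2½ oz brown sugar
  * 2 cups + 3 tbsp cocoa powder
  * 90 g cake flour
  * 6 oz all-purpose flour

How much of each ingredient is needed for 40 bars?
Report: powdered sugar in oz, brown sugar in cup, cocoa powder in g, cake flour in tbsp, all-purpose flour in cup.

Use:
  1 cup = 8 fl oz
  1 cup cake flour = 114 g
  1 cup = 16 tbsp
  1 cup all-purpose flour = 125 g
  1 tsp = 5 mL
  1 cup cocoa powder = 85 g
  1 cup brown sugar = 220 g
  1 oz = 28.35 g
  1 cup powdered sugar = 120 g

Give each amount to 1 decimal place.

powdered sugar: 7.1 oz; brown sugar: 0.8 cup; cocoa powder: 464.8 g; cake flour: 31.6 tbsp; all-purpose flour: 3.4 cup

Scaling factor: 40/16 = 5/2 = 2.5.
powdered sugar: 2/3 cup × 5/2 × 120 g/cup ÷ 28.35 g/oz ≈ 7.1 oz
brown sugar: 2.5 oz × 5/2 × 28.35 g/oz ÷ 220 g/cup ≈ 0.8 cup
cocoa powder: (2 cup + 3 tbsp = 2.1875 cup) × 5/2 × 85 g/cup ≈ 464.8 g
cake flour: 90 g × 5/2 ÷ 114 g/cup × 16 tbsp/cup ≈ 31.6 tbsp
all-purpose flour: 6 oz × 5/2 × 28.35 g/oz ÷ 125 g/cup ≈ 3.4 cup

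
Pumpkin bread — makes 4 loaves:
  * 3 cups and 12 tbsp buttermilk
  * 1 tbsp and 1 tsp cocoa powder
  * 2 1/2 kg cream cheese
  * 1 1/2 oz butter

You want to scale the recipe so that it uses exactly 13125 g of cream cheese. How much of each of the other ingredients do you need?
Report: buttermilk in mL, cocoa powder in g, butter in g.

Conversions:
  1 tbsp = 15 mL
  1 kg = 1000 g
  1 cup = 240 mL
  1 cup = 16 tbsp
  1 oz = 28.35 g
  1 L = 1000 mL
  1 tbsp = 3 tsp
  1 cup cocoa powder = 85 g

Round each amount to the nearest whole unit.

buttermilk: 4725 mL; cocoa powder: 37 g; butter: 223 g

The original recipe has 2500 g of cream cheese, so the scaling factor is 13125 ÷ 2500 = 21/4 = 5.25.
buttermilk: (3 cup + 12 tbsp = 3.75 cup) × 21/4 × 240 mL/cup = 4725 mL
cocoa powder: (1 tbsp + 1 tsp = 4/3 tbsp) × 21/4 ÷ 16 tbsp/cup × 85 g/cup ≈ 37 g
butter: 1.5 oz × 21/4 × 28.35 g/oz ≈ 223 g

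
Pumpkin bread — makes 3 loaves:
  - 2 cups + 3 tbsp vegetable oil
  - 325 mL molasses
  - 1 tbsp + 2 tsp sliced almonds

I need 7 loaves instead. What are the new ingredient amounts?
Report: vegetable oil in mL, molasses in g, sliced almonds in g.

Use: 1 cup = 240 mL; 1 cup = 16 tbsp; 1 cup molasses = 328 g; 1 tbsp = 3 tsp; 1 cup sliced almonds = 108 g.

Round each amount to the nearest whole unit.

vegetable oil: 1225 mL; molasses: 1036 g; sliced almonds: 26 g

Scaling factor: 7/3.
vegetable oil: (2 cup + 3 tbsp = 2.1875 cup) × 7/3 × 240 mL/cup = 1225 mL
molasses: 325 mL × 7/3 ÷ 240 mL/cup × 328 g/cup ≈ 1036 g
sliced almonds: (1 tbsp + 2 tsp = 5/3 tbsp) × 7/3 ÷ 16 tbsp/cup × 108 g/cup ≈ 26 g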